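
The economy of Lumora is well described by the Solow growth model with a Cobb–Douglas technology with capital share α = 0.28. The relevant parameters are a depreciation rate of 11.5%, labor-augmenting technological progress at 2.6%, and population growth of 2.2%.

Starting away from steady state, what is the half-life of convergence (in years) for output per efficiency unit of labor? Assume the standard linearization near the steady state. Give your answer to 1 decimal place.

about 5.9 years

Near the steady state the convergence rate is λ = (1 − α)(n + g + δ).
λ = (1 − 0.28) × 0.163 = 0.72 × 0.163 = 0.11736
Half-life = ln 2 / λ = 0.6931 / 0.11736 ≈ 5.91 years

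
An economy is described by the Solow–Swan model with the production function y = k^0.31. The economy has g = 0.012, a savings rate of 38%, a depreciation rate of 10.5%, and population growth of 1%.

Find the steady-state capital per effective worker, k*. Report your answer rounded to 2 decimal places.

k* = 4.90

Steady state requires s·f(k) = (n + g + δ)·k, i.e. s·k^α = (n + g + δ)·k.
Dividing both sides by k: k^(1−α) = s / (n + g + δ).
k^0.69 = 0.38 / (0.010 + 0.012 + 0.105) = 0.38 / 0.127 = 2.9921
k* = 2.9921^(1/0.69) ≈ 4.8958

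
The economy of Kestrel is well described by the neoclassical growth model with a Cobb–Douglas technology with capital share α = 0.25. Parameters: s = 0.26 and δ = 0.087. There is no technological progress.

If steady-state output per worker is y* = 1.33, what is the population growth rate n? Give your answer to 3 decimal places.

Steady state requires s·f(k) = (n + δ)·k, i.e. s·k^α = (n + δ)·k.
Since y* = [s/(n + δ)]^(α/(1−α)), we have s/(n + δ) = (y*)^((1−α)/α) = 1.33^3 = 2.3526.
Therefore n + δ = s / 2.3526 = 0.26 / 2.3526 = 0.1105, so n = 0.1105 − 0.087 = 0.0235.

n ≈ 0.024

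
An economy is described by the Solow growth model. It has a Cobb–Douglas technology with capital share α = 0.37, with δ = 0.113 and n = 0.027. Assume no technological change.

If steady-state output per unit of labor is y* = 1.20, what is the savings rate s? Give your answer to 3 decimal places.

s ≈ 0.191

Steady state requires s·f(k) = (n + δ)·k, i.e. s·k^α = (n + δ)·k.
Since y* = [s/(n + δ)]^(α/(1−α)), we have s/(n + δ) = (y*)^((1−α)/α) = 1.20^1.7027 = 1.3640.
Therefore s = 1.3640 × (n + δ) = 1.3640 × 0.140 = 0.1910.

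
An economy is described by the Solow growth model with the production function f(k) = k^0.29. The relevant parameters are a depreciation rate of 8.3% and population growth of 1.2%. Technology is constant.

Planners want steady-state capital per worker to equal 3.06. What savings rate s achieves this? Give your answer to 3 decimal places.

s ≈ 0.210

At the steady state, Δk = 0, so s·k^α = (n + δ)·k.
So s / (n + δ) = (k*)^(1−α) = 3.06^0.71 = 2.2124.
Therefore s = 2.2124 × (n + δ) = 2.2124 × 0.095 = 0.2102.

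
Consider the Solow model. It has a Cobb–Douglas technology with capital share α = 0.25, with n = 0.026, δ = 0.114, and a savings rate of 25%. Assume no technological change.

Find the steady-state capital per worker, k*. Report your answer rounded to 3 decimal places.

At the steady state, Δk = 0, so s·k^α = (n + δ)·k.
Dividing both sides by k: k^(1−α) = s / (n + δ).
k^0.75 = 0.25 / (0.026 + 0.114) = 0.25 / 0.140 = 1.7857
k* = 1.7857^(1/0.75) ≈ 2.1664

k* ≈ 2.166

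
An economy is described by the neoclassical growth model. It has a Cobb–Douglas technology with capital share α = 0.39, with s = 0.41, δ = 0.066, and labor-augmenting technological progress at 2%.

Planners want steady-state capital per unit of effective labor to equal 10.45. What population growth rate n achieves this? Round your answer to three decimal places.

n ≈ 0.012

At the steady state, Δk = 0, so s·k^α = (n + g + δ)·k.
So s / (n + g + δ) = (k*)^(1−α) = 10.45^0.61 = 4.1847.
Therefore n + g + δ = s / 4.1847 = 0.41 / 4.1847 = 0.0980, so n = 0.0980 − 0.086 = 0.0120.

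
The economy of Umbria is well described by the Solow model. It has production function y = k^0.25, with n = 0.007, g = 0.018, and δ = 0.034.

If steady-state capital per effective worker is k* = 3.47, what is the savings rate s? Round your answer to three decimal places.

Steady state requires s·f(k) = (n + g + δ)·k, i.e. s·k^α = (n + g + δ)·k.
So s / (n + g + δ) = (k*)^(1−α) = 3.47^0.75 = 2.5424.
Therefore s = 2.5424 × (n + g + δ) = 2.5424 × 0.059 = 0.1500.

s ≈ 0.150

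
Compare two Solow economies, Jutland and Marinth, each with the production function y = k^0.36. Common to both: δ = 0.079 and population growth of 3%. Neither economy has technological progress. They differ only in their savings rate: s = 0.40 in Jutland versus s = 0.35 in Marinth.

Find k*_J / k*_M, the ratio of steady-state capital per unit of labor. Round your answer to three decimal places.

k*_J / k*_M ≈ 1.232

Steady-state k* = [s/(n + δ)]^(1/(1−α)), so the ratio is [ (s_J/(n + δ)_J) / (s_M/(n + δ)_M) ]^1.5625.
s_J/(n + δ)_J = 0.40/0.109 = 3.6697; s_M/(n + δ)_M = 0.35/0.109 = 3.2110.
Ratio = (3.6697/3.2110)^1.5625 = 1.1429^1.5625 ≈ 1.2321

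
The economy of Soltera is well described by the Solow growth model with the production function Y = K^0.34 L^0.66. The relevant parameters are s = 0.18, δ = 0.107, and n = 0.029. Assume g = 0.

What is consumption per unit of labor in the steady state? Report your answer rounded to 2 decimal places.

c* ≈ 0.95

At the steady state, Δk = 0, so s·k^α = (n + δ)·k.
Dividing both sides by k: k^(1−α) = s / (n + δ).
k^0.66 = 0.18 / (0.029 + 0.107) = 0.18 / 0.136 = 1.3235
k* = 1.3235^(1/0.66) ≈ 1.5291
y* = (k*)^α = 1.5291^0.34 ≈ 1.1553
c* = (1 − s)·y* = (1 − 0.18) × 1.1553 ≈ 0.9473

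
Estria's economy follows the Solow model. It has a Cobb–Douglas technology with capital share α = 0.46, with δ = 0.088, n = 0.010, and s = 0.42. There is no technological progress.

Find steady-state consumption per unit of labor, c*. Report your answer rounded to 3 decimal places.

c* = 2.004

In steady state, investment equals break-even investment: s·k^α = (n + δ)·k.
Dividing both sides by k: k^(1−α) = s / (n + δ).
k^0.54 = 0.42 / (0.010 + 0.088) = 0.42 / 0.098 = 4.2857
k* = 4.2857^(1/0.54) ≈ 14.8051
y* = (k*)^α = 14.8051^0.46 ≈ 3.4545
c* = (1 − s)·y* = (1 − 0.42) × 3.4545 ≈ 2.0036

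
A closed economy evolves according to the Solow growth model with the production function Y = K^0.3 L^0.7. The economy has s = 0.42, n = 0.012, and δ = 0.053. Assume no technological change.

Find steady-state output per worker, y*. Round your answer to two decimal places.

y* ≈ 2.22

In steady state, investment equals break-even investment: s·k^α = (n + δ)·k.
Rearranging, k^(1−α) = s / (n + δ).
k^0.7 = 0.42 / (0.012 + 0.053) = 0.42 / 0.065 = 6.4615
k* = 6.4615^(1/0.7) ≈ 14.3754
y* = (k*)^α = 14.3754^0.3 ≈ 2.2248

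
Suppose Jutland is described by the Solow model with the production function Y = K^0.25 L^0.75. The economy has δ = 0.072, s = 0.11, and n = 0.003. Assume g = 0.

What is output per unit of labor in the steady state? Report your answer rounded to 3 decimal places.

y* = 1.136

At the steady state, Δk = 0, so s·k^α = (n + δ)·k.
Dividing both sides by k: k^(1−α) = s / (n + δ).
k^0.75 = 0.11 / (0.003 + 0.072) = 0.11 / 0.075 = 1.4667
k* = 1.4667^(1/0.75) ≈ 1.6664
y* = (k*)^α = 1.6664^0.25 ≈ 1.1362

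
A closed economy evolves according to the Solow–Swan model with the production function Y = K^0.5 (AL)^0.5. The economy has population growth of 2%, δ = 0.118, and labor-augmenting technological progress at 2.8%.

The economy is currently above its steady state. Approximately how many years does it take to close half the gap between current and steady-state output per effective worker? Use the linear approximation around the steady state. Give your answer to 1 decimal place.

Near the steady state the convergence rate is λ = (1 − α)(n + g + δ).
λ = (1 − 0.5) × 0.166 = 0.5 × 0.166 = 0.0830
Half-life = ln 2 / λ = 0.6931 / 0.0830 ≈ 8.35 years

t_½ ≈ 8.4 years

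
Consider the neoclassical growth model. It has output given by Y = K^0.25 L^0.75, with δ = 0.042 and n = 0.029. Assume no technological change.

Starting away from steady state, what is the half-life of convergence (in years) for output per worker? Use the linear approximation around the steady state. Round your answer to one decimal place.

Near the steady state the convergence rate is λ = (1 − α)(n + δ).
λ = (1 − 0.25) × 0.071 = 0.75 × 0.071 = 0.05325
Half-life = ln 2 / λ = 0.6931 / 0.05325 ≈ 13.02 years

half-life ≈ 13.0 years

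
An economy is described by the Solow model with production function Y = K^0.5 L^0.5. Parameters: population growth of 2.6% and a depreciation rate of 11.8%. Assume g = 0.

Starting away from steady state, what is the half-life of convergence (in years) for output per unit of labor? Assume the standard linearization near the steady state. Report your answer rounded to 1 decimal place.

about 9.6 years

Near the steady state the convergence rate is λ = (1 − α)(n + δ).
λ = (1 − 0.5) × 0.144 = 0.5 × 0.144 = 0.0720
Half-life = ln 2 / λ = 0.6931 / 0.0720 ≈ 9.63 years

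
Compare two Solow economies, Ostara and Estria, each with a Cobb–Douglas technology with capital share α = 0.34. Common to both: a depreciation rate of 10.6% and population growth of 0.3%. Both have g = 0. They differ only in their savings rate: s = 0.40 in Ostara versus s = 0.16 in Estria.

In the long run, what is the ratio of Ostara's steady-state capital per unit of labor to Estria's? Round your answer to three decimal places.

ratio ≈ 4.008

Steady-state k* = [s/(n + δ)]^(1/(1−α)), so the ratio is [ (s_O/(n + δ)_O) / (s_E/(n + δ)_E) ]^1.5152.
s_O/(n + δ)_O = 0.40/0.109 = 3.6697; s_E/(n + δ)_E = 0.16/0.109 = 1.4679.
Ratio = (3.6697/1.4679)^1.5152 = 2.5000^1.5152 ≈ 4.0083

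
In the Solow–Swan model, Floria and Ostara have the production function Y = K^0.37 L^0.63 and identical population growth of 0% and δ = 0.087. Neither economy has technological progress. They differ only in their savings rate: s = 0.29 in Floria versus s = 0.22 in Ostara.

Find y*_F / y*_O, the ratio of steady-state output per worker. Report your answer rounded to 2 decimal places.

y*_F / y*_O ≈ 1.18

Steady-state y* = [s/(n + δ)]^(α/(1−α)), so the ratio is [ (s_F/(n + δ)_F) / (s_O/(n + δ)_O) ]^0.5873.
s_F/(n + δ)_F = 0.29/0.087 = 3.3333; s_O/(n + δ)_O = 0.22/0.087 = 2.5287.
Ratio = (3.3333/2.5287)^0.5873 = 1.3182^0.5873 ≈ 1.1762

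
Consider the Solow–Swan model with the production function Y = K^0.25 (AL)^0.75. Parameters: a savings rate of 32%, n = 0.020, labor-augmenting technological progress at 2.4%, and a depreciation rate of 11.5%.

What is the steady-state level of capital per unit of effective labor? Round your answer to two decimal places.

Steady state requires s·f(k) = (n + g + δ)·k, i.e. s·k^α = (n + g + δ)·k.
Dividing both sides by k: k^(1−α) = s / (n + g + δ).
k^0.75 = 0.32 / (0.020 + 0.024 + 0.115) = 0.32 / 0.159 = 2.0126
k* = 2.0126^(1/0.75) ≈ 2.5410

k* = 2.54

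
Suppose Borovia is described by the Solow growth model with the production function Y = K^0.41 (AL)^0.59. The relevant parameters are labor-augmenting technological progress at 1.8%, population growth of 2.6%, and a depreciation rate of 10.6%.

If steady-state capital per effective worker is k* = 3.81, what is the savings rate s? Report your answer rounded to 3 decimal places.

s ≈ 0.330

At the steady state, Δk = 0, so s·k^α = (n + g + δ)·k.
So s / (n + g + δ) = (k*)^(1−α) = 3.81^0.59 = 2.2016.
Therefore s = 2.2016 × (n + g + δ) = 2.2016 × 0.150 = 0.3302.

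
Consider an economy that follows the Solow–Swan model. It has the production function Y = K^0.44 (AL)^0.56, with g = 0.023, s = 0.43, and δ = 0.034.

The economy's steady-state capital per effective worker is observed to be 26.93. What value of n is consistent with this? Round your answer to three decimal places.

n ≈ 0.011

Steady state requires s·f(k) = (n + g + δ)·k, i.e. s·k^α = (n + g + δ)·k.
So s / (n + g + δ) = (k*)^(1−α) = 26.93^0.56 = 6.3231.
Therefore n + g + δ = s / 6.3231 = 0.43 / 6.3231 = 0.0680, so n = 0.0680 − 0.057 = 0.0110.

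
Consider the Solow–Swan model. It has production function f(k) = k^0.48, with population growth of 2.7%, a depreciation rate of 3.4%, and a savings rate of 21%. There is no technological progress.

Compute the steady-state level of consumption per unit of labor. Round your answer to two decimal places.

c* = 2.47

In steady state, investment equals break-even investment: s·k^α = (n + δ)·k.
Dividing both sides by k: k^(1−α) = s / (n + δ).
k^0.52 = 0.21 / (0.027 + 0.034) = 0.21 / 0.061 = 3.4426
k* = 3.4426^(1/0.52) ≈ 10.7764
y* = (k*)^α = 10.7764^0.48 ≈ 3.1303
c* = (1 − s)·y* = (1 − 0.21) × 3.1303 ≈ 2.4729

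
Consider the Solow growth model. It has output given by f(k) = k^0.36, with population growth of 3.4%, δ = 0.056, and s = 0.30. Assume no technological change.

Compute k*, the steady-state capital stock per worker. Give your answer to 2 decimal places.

k* = 6.56

At the steady state, Δk = 0, so s·k^α = (n + δ)·k.
Dividing both sides by k: k^(1−α) = s / (n + δ).
k^0.64 = 0.30 / (0.034 + 0.056) = 0.30 / 0.090 = 3.3333
k* = 3.3333^(1/0.64) ≈ 6.5613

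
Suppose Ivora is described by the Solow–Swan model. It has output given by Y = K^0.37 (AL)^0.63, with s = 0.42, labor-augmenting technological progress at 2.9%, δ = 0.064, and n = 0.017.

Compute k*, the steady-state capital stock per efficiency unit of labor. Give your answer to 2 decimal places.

k* ≈ 8.39

In steady state, investment equals break-even investment: s·k^α = (n + g + δ)·k.
Rearranging, k^(1−α) = s / (n + g + δ).
k^0.63 = 0.42 / (0.017 + 0.029 + 0.064) = 0.42 / 0.110 = 3.8182
k* = 3.8182^(1/0.63) ≈ 8.3866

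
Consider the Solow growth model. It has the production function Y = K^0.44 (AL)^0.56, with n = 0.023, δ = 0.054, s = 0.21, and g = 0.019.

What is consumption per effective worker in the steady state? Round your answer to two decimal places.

At the steady state, Δk = 0, so s·k^α = (n + g + δ)·k.
Dividing both sides by k: k^(1−α) = s / (n + g + δ).
k^0.56 = 0.21 / (0.023 + 0.019 + 0.054) = 0.21 / 0.096 = 2.1875
k* = 2.1875^(1/0.56) ≈ 4.0462
y* = (k*)^α = 4.0462^0.44 ≈ 1.8497
c* = (1 − s)·y* = (1 − 0.21) × 1.8497 ≈ 1.4613

c* ≈ 1.46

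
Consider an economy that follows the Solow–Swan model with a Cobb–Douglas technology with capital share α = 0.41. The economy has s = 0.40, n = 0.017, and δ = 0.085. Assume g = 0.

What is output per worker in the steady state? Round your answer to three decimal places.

Steady state requires s·f(k) = (n + δ)·k, i.e. s·k^α = (n + δ)·k.
Rearranging, k^(1−α) = s / (n + δ).
k^0.59 = 0.40 / (0.017 + 0.085) = 0.40 / 0.102 = 3.9216
k* = 3.9216^(1/0.59) ≈ 10.1361
y* = (k*)^α = 10.1361^0.41 ≈ 2.5847

y* = 2.585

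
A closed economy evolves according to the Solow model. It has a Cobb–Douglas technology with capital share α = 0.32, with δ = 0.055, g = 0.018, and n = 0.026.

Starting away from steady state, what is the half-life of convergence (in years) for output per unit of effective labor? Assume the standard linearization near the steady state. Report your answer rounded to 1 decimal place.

half-life ≈ 10.3 years

Near the steady state the convergence rate is λ = (1 − α)(n + g + δ).
λ = (1 − 0.32) × 0.099 = 0.68 × 0.099 = 0.06732
Half-life = ln 2 / λ = 0.6931 / 0.06732 ≈ 10.30 years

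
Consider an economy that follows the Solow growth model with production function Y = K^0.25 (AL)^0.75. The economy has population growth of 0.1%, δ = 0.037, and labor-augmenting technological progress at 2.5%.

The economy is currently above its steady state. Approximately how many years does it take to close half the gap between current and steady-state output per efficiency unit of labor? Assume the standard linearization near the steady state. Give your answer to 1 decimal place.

about 14.7 years

Near the steady state the convergence rate is λ = (1 − α)(n + g + δ).
λ = (1 − 0.25) × 0.063 = 0.75 × 0.063 = 0.04725
Half-life = ln 2 / λ = 0.6931 / 0.04725 ≈ 14.67 years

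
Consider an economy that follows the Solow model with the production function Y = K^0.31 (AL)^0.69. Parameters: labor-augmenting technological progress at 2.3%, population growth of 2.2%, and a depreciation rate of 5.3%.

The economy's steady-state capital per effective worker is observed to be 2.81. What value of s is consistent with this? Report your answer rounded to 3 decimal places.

s ≈ 0.200

At the steady state, Δk = 0, so s·k^α = (n + g + δ)·k.
So s / (n + g + δ) = (k*)^(1−α) = 2.81^0.69 = 2.0399.
Therefore s = 2.0399 × (n + g + δ) = 2.0399 × 0.098 = 0.1999.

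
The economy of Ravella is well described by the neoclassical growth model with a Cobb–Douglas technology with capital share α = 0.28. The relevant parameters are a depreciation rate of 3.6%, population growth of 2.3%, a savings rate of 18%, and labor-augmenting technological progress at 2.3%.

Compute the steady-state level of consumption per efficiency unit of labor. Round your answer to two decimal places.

At the steady state, Δk = 0, so s·k^α = (n + g + δ)·k.
Dividing both sides by k: k^(1−α) = s / (n + g + δ).
k^0.72 = 0.18 / (0.023 + 0.023 + 0.036) = 0.18 / 0.082 = 2.1951
k* = 2.1951^(1/0.72) ≈ 2.9802
y* = (k*)^α = 2.9802^0.28 ≈ 1.3577
c* = (1 − s)·y* = (1 − 0.18) × 1.3577 ≈ 1.1133

c* = 1.11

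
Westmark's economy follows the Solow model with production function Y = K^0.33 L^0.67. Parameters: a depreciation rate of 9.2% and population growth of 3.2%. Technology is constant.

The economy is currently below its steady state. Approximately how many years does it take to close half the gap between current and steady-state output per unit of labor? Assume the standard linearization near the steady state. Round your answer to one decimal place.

about 8.3 years

Near the steady state the convergence rate is λ = (1 − α)(n + δ).
λ = (1 − 0.33) × 0.124 = 0.67 × 0.124 = 0.08308
Half-life = ln 2 / λ = 0.6931 / 0.08308 ≈ 8.34 years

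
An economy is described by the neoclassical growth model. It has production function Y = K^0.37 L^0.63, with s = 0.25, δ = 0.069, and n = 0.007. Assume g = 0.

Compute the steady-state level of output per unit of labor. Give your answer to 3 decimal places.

In steady state, investment equals break-even investment: s·k^α = (n + δ)·k.
Dividing both sides by k: k^(1−α) = s / (n + δ).
k^0.63 = 0.25 / (0.007 + 0.069) = 0.25 / 0.076 = 3.2895
k* = 3.2895^(1/0.63) ≈ 6.6197
y* = (k*)^α = 6.6197^0.37 ≈ 2.0124

y* ≈ 2.012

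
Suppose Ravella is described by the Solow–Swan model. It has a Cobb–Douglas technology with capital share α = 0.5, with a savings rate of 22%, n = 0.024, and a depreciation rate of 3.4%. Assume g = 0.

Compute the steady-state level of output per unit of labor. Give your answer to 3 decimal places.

At the steady state, Δk = 0, so s·k^α = (n + δ)·k.
Dividing both sides by k: k^(1−α) = s / (n + δ).
k^0.5 = 0.22 / (0.024 + 0.034) = 0.22 / 0.058 = 3.7931
k* = 3.7931^(1/0.5) ≈ 14.3876
y* = (k*)^α = 14.3876^0.5 ≈ 3.7931

y* = 3.793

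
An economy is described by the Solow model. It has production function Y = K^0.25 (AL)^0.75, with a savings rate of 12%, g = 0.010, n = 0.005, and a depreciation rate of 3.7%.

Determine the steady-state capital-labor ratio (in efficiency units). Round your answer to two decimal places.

k* = 3.05

In steady state, investment equals break-even investment: s·k^α = (n + g + δ)·k.
Dividing both sides by k: k^(1−α) = s / (n + g + δ).
k^0.75 = 0.12 / (0.005 + 0.010 + 0.037) = 0.12 / 0.052 = 2.3077
k* = 2.3077^(1/0.75) ≈ 3.0496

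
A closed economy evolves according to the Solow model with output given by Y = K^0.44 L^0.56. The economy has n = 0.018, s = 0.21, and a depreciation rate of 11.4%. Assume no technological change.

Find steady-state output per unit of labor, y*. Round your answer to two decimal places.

In steady state, investment equals break-even investment: s·k^α = (n + δ)·k.
Rearranging, k^(1−α) = s / (n + δ).
k^0.56 = 0.21 / (0.018 + 0.114) = 0.21 / 0.132 = 1.5909
k* = 1.5909^(1/0.56) ≈ 2.2913
y* = (k*)^α = 2.2913^0.44 ≈ 1.4402

y* = 1.44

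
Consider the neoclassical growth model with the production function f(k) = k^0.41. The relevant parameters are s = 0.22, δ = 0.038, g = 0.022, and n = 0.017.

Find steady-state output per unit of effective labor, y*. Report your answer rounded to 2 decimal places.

Steady state requires s·f(k) = (n + g + δ)·k, i.e. s·k^α = (n + g + δ)·k.
Rearranging, k^(1−α) = s / (n + g + δ).
k^0.59 = 0.22 / (0.017 + 0.022 + 0.038) = 0.22 / 0.077 = 2.8571
k* = 2.8571^(1/0.59) ≈ 5.9259
y* = (k*)^α = 5.9259^0.41 ≈ 2.0741

y* = 2.07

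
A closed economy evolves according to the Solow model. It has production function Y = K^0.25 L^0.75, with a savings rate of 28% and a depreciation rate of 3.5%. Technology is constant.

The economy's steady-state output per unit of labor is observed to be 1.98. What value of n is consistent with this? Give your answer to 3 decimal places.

n ≈ 0.001

In steady state, investment equals break-even investment: s·k^α = (n + δ)·k.
Since y* = [s/(n + δ)]^(α/(1−α)), we have s/(n + δ) = (y*)^((1−α)/α) = 1.98^3 = 7.7624.
Therefore n + δ = s / 7.7624 = 0.28 / 7.7624 = 0.0361, so n = 0.0361 − 0.035 = 0.0011.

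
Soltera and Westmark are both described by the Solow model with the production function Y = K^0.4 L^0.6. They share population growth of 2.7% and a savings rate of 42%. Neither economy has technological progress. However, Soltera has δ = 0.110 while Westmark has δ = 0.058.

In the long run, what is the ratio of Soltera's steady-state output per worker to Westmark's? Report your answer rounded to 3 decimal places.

Steady-state y* = [s/(n + δ)]^(α/(1−α)), so the ratio is [ (s_S/(n + δ)_S) / (s_W/(n + δ)_W) ]^0.6667.
s_S/(n + δ)_S = 0.42/0.137 = 3.0657; s_W/(n + δ)_W = 0.42/0.085 = 4.9412.
Ratio = (3.0657/4.9412)^0.6667 = 0.6204^0.6667 ≈ 0.7274

y*_S / y*_W ≈ 0.727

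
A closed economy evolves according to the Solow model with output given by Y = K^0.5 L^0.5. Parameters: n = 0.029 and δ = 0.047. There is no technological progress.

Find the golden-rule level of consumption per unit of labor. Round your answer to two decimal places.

At the golden rule, f'(k) = n + δ, so α·k^(α−1) = n + δ and k_gold = (α/(n + δ))^(1/(1−α)).
k_gold = (0.5/0.076)^(1/0.5) = 6.5789^2 ≈ 43.2819
c_gold = f(k_gold) − (n + δ)·k_gold = 6.5789 − 0.076×43.2819 ≈ 3.2895

c_gold ≈ 3.29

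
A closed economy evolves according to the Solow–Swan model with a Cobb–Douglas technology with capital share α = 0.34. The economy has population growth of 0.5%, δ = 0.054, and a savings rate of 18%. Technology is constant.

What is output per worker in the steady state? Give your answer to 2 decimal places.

y* = 1.78

In steady state, investment equals break-even investment: s·k^α = (n + δ)·k.
Rearranging, k^(1−α) = s / (n + δ).
k^0.66 = 0.18 / (0.005 + 0.054) = 0.18 / 0.059 = 3.0508
k* = 3.0508^(1/0.66) ≈ 5.4195
y* = (k*)^α = 5.4195^0.34 ≈ 1.7764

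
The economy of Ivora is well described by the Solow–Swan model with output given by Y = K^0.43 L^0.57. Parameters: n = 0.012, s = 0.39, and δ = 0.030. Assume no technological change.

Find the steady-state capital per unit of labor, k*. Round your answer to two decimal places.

k* ≈ 49.88

In steady state, investment equals break-even investment: s·k^α = (n + δ)·k.
Rearranging, k^(1−α) = s / (n + δ).
k^0.57 = 0.39 / (0.012 + 0.030) = 0.39 / 0.042 = 9.2857
k* = 9.2857^(1/0.57) ≈ 49.8793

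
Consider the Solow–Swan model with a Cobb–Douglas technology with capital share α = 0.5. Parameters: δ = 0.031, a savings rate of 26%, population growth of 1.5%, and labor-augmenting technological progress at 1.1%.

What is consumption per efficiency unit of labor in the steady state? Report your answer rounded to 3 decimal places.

c* = 3.375

In steady state, investment equals break-even investment: s·k^α = (n + g + δ)·k.
Rearranging, k^(1−α) = s / (n + g + δ).
k^0.5 = 0.26 / (0.015 + 0.011 + 0.031) = 0.26 / 0.057 = 4.5614
k* = 4.5614^(1/0.5) ≈ 20.8064
y* = (k*)^α = 20.8064^0.5 ≈ 4.5614
c* = (1 − s)·y* = (1 − 0.26) × 4.5614 ≈ 3.3754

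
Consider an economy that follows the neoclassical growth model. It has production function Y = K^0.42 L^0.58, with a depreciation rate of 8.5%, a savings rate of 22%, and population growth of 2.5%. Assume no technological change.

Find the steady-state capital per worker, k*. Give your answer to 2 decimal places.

Steady state requires s·f(k) = (n + δ)·k, i.e. s·k^α = (n + δ)·k.
Dividing both sides by k: k^(1−α) = s / (n + δ).
k^0.58 = 0.22 / (0.025 + 0.085) = 0.22 / 0.110 = 2.0000
k* = 2.0000^(1/0.58) ≈ 3.3038

k* = 3.30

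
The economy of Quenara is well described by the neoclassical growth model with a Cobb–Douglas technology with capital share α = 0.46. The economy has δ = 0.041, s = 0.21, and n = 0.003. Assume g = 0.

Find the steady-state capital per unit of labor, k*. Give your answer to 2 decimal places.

k* ≈ 18.07

In steady state, investment equals break-even investment: s·k^α = (n + δ)·k.
Dividing both sides by k: k^(1−α) = s / (n + δ).
k^0.54 = 0.21 / (0.003 + 0.041) = 0.21 / 0.044 = 4.7727
k* = 4.7727^(1/0.54) ≈ 18.0705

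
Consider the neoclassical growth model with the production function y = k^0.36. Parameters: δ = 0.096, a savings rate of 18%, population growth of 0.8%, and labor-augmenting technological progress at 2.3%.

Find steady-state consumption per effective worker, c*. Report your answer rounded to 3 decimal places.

In steady state, investment equals break-even investment: s·k^α = (n + g + δ)·k.
Rearranging, k^(1−α) = s / (n + g + δ).
k^0.64 = 0.18 / (0.008 + 0.023 + 0.096) = 0.18 / 0.127 = 1.4173
k* = 1.4173^(1/0.64) ≈ 1.7245
y* = (k*)^α = 1.7245^0.36 ≈ 1.2167
c* = (1 − s)·y* = (1 − 0.18) × 1.2167 ≈ 0.9977

c* ≈ 0.998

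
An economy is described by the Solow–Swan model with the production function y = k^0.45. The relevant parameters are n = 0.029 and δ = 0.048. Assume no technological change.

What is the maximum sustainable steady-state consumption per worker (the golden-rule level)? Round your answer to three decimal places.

At the golden rule, f'(k) = n + δ, so α·k^(α−1) = n + δ and k_gold = (α/(n + δ))^(1/(1−α)).
k_gold = (0.45/0.077)^(1/0.55) = 5.8442^1.8182 ≈ 24.7776
c_gold = f(k_gold) − (n + δ)·k_gold = 4.2396 − 0.077×24.7776 ≈ 2.3317

c_gold ≈ 2.332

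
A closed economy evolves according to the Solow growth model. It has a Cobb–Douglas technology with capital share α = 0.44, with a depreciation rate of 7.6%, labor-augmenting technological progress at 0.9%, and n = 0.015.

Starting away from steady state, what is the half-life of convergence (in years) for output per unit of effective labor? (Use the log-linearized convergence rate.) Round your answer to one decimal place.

t_½ ≈ 12.4 years

Near the steady state the convergence rate is λ = (1 − α)(n + g + δ).
λ = (1 − 0.44) × 0.100 = 0.56 × 0.100 = 0.0560
Half-life = ln 2 / λ = 0.6931 / 0.0560 ≈ 12.38 years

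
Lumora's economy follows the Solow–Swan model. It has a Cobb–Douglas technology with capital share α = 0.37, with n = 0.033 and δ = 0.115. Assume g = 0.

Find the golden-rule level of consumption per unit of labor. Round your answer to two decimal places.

At the golden rule, f'(k) = n + δ, so α·k^(α−1) = n + δ and k_gold = (α/(n + δ))^(1/(1−α)).
k_gold = (0.37/0.148)^(1/0.63) = 2.5000^1.5873 ≈ 4.2820
c_gold = f(k_gold) − (n + δ)·k_gold = 1.7128 − 0.148×4.2820 ≈ 1.0791

c_gold ≈ 1.08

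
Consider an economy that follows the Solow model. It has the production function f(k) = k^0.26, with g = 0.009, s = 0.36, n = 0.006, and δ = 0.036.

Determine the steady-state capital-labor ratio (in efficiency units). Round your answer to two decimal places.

k* ≈ 14.03

At the steady state, Δk = 0, so s·k^α = (n + g + δ)·k.
Dividing both sides by k: k^(1−α) = s / (n + g + δ).
k^0.74 = 0.36 / (0.006 + 0.009 + 0.036) = 0.36 / 0.051 = 7.0588
k* = 7.0588^(1/0.74) ≈ 14.0260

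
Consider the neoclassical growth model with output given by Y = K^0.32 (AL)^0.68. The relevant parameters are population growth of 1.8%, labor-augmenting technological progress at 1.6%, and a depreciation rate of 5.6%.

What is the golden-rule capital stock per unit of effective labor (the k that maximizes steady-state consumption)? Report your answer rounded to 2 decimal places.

k_gold ≈ 6.46

The golden rule sets f'(k) = n + g + δ, i.e. α·k^(α−1) = n + g + δ.
So k^(1−α) = α / (n + g + δ) = 0.32 / 0.090 = 3.5556.
k_gold = 3.5556^(1/0.68) ≈ 6.4590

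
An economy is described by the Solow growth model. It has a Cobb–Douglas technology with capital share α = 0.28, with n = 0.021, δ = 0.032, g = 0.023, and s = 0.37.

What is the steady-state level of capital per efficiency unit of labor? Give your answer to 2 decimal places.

In steady state, investment equals break-even investment: s·k^α = (n + g + δ)·k.
Rearranging, k^(1−α) = s / (n + g + δ).
k^0.72 = 0.37 / (0.021 + 0.023 + 0.032) = 0.37 / 0.076 = 4.8684
k* = 4.8684^(1/0.72) ≈ 9.0096

k* = 9.01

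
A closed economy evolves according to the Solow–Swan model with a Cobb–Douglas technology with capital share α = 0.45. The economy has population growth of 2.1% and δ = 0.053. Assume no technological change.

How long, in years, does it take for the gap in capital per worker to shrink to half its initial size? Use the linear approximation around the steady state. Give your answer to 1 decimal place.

half-life ≈ 17.0 years

Near the steady state the convergence rate is λ = (1 − α)(n + δ).
λ = (1 − 0.45) × 0.074 = 0.55 × 0.074 = 0.0407
Half-life = ln 2 / λ = 0.6931 / 0.0407 ≈ 17.03 years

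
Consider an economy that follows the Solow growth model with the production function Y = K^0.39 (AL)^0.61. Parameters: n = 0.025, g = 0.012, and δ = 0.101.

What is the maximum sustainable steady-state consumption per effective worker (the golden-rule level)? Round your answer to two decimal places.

c_gold ≈ 1.19

At the golden rule, f'(k) = n + g + δ, so α·k^(α−1) = n + g + δ and k_gold = (α/(n + g + δ))^(1/(1−α)).
k_gold = (0.39/0.138)^(1/0.61) = 2.8261^1.6393 ≈ 5.4908
c_gold = f(k_gold) − (n + g + δ)·k_gold = 1.9429 − 0.138×5.4908 ≈ 1.1852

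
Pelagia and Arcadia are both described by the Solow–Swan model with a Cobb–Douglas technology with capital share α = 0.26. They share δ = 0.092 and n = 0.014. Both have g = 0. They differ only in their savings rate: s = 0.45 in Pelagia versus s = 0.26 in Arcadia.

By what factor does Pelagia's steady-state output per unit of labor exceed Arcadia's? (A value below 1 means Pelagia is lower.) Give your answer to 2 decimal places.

ratio ≈ 1.21

Steady-state y* = [s/(n + δ)]^(α/(1−α)), so the ratio is [ (s_P/(n + δ)_P) / (s_A/(n + δ)_A) ]^0.3514.
s_P/(n + δ)_P = 0.45/0.106 = 4.2453; s_A/(n + δ)_A = 0.26/0.106 = 2.4528.
Ratio = (4.2453/2.4528)^0.3514 = 1.7308^0.3514 ≈ 1.2126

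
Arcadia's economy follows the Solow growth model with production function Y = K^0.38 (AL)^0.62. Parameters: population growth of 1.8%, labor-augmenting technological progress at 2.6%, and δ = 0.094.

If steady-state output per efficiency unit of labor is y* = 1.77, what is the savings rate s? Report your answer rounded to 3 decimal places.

At the steady state, Δk = 0, so s·k^α = (n + g + δ)·k.
Since y* = [s/(n + g + δ)]^(α/(1−α)), we have s/(n + g + δ) = (y*)^((1−α)/α) = 1.77^1.6316 = 2.5386.
Therefore s = 2.5386 × (n + g + δ) = 2.5386 × 0.138 = 0.3503.

s ≈ 0.350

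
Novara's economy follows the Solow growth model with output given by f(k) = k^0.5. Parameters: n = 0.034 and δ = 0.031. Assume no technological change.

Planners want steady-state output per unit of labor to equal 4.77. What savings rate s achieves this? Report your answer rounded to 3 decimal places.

s ≈ 0.310

At the steady state, Δk = 0, so s·k^α = (n + δ)·k.
Since y* = [s/(n + δ)]^(α/(1−α)), we have s/(n + δ) = (y*)^((1−α)/α) = 4.77^1 = 4.7700.
Therefore s = 4.7700 × (n + δ) = 4.7700 × 0.065 = 0.3101.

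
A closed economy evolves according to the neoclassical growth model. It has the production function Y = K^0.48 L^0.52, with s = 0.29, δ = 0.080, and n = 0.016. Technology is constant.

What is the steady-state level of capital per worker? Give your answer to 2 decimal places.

In steady state, investment equals break-even investment: s·k^α = (n + δ)·k.
Rearranging, k^(1−α) = s / (n + δ).
k^0.52 = 0.29 / (0.016 + 0.080) = 0.29 / 0.096 = 3.0208
k* = 3.0208^(1/0.52) ≈ 8.3813

k* = 8.38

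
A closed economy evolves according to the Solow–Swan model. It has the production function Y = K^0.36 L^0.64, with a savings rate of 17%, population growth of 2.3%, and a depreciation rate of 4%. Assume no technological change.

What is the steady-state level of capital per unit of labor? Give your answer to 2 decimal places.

In steady state, investment equals break-even investment: s·k^α = (n + δ)·k.
Dividing both sides by k: k^(1−α) = s / (n + δ).
k^0.64 = 0.17 / (0.023 + 0.040) = 0.17 / 0.063 = 2.6984
k* = 2.6984^(1/0.64) ≈ 4.7163

k* ≈ 4.72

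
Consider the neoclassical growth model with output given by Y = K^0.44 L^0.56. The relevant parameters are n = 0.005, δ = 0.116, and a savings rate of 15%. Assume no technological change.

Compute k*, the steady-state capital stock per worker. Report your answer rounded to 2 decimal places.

k* = 1.47

In steady state, investment equals break-even investment: s·k^α = (n + δ)·k.
Dividing both sides by k: k^(1−α) = s / (n + δ).
k^0.56 = 0.15 / (0.005 + 0.116) = 0.15 / 0.121 = 1.2397
k* = 1.2397^(1/0.56) ≈ 1.4677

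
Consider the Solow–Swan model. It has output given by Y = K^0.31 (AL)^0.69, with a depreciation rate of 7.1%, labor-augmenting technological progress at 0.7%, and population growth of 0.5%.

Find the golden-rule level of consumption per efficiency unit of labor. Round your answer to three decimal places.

At the golden rule, f'(k) = n + g + δ, so α·k^(α−1) = n + g + δ and k_gold = (α/(n + g + δ))^(1/(1−α)).
k_gold = (0.31/0.083)^(1/0.69) = 3.7349^1.4493 ≈ 6.7516
c_gold = f(k_gold) − (n + g + δ)·k_gold = 1.8077 − 0.083×6.7516 ≈ 1.2473

c_gold ≈ 1.247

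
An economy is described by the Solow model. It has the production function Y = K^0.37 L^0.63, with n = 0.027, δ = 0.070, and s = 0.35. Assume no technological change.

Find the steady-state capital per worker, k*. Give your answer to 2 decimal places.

At the steady state, Δk = 0, so s·k^α = (n + δ)·k.
Rearranging, k^(1−α) = s / (n + δ).
k^0.63 = 0.35 / (0.027 + 0.070) = 0.35 / 0.097 = 3.6082
k* = 3.6082^(1/0.63) ≈ 7.6663

k* ≈ 7.67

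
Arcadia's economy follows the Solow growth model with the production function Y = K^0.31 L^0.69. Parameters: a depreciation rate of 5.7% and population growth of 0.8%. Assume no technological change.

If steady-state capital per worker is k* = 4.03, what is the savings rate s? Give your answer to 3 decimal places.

Steady state requires s·f(k) = (n + δ)·k, i.e. s·k^α = (n + δ)·k.
So s / (n + δ) = (k*)^(1−α) = 4.03^0.69 = 2.6161.
Therefore s = 2.6161 × (n + δ) = 2.6161 × 0.065 = 0.1700.

s ≈ 0.170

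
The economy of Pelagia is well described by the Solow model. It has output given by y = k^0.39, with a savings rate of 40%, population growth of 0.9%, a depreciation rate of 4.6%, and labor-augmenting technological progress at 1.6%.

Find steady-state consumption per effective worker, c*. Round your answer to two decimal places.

Steady state requires s·f(k) = (n + g + δ)·k, i.e. s·k^α = (n + g + δ)·k.
Rearranging, k^(1−α) = s / (n + g + δ).
k^0.61 = 0.40 / (0.009 + 0.016 + 0.046) = 0.40 / 0.071 = 5.6338
k* = 5.6338^(1/0.61) ≈ 17.0146
y* = (k*)^α = 17.0146^0.39 ≈ 3.0201
c* = (1 − s)·y* = (1 − 0.40) × 3.0201 ≈ 1.8121

c* = 1.81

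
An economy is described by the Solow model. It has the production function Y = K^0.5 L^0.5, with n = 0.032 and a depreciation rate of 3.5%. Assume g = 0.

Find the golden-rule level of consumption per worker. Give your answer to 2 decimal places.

c_gold ≈ 3.73

At the golden rule, f'(k) = n + δ, so α·k^(α−1) = n + δ and k_gold = (α/(n + δ))^(1/(1−α)).
k_gold = (0.5/0.067)^(1/0.5) = 7.4627^2 ≈ 55.6919
c_gold = f(k_gold) − (n + δ)·k_gold = 7.4627 − 0.067×55.6919 ≈ 3.7313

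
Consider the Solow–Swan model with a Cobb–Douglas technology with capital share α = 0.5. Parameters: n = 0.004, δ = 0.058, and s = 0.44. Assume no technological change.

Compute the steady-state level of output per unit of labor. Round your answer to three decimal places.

y* = 7.097

Steady state requires s·f(k) = (n + δ)·k, i.e. s·k^α = (n + δ)·k.
Dividing both sides by k: k^(1−α) = s / (n + δ).
k^0.5 = 0.44 / (0.004 + 0.058) = 0.44 / 0.062 = 7.0968
k* = 7.0968^(1/0.5) ≈ 50.3646
y* = (k*)^α = 50.3646^0.5 ≈ 7.0968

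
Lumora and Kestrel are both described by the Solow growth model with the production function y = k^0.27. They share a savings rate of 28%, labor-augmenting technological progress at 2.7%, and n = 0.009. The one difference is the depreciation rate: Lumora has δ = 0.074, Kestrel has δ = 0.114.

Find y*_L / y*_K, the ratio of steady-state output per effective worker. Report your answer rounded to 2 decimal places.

y*_L / y*_K ≈ 1.12

Steady-state y* = [s/(n + g + δ)]^(α/(1−α)), so the ratio is [ (s_L/(n + g + δ)_L) / (s_K/(n + g + δ)_K) ]^0.3699.
s_L/(n + g + δ)_L = 0.28/0.110 = 2.5455; s_K/(n + g + δ)_K = 0.28/0.150 = 1.8667.
Ratio = (2.5455/1.8667)^0.3699 = 1.3636^0.3699 ≈ 1.1216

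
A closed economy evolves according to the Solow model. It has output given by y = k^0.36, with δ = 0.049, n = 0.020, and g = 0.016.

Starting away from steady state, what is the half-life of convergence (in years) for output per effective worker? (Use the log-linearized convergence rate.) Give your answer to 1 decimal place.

t_½ ≈ 12.7 years

Near the steady state the convergence rate is λ = (1 − α)(n + g + δ).
λ = (1 − 0.36) × 0.085 = 0.64 × 0.085 = 0.0544
Half-life = ln 2 / λ = 0.6931 / 0.0544 ≈ 12.74 years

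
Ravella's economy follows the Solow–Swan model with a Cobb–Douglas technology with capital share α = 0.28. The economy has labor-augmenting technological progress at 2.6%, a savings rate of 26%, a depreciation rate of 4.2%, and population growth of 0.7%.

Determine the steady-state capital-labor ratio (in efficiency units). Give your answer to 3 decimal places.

k* ≈ 5.622

Steady state requires s·f(k) = (n + g + δ)·k, i.e. s·k^α = (n + g + δ)·k.
Rearranging, k^(1−α) = s / (n + g + δ).
k^0.72 = 0.26 / (0.007 + 0.026 + 0.042) = 0.26 / 0.075 = 3.4667
k* = 3.4667^(1/0.72) ≈ 5.6219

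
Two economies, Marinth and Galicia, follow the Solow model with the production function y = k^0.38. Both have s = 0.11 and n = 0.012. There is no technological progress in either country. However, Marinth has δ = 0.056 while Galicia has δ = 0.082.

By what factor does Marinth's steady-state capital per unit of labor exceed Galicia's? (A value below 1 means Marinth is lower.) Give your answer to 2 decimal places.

ratio ≈ 1.69

Steady-state k* = [s/(n + δ)]^(1/(1−α)), so the ratio is [ (s_M/(n + δ)_M) / (s_G/(n + δ)_G) ]^1.6129.
s_M/(n + δ)_M = 0.11/0.068 = 1.6176; s_G/(n + δ)_G = 0.11/0.094 = 1.1702.
Ratio = (1.6176/1.1702)^1.6129 = 1.3823^1.6129 ≈ 1.6857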